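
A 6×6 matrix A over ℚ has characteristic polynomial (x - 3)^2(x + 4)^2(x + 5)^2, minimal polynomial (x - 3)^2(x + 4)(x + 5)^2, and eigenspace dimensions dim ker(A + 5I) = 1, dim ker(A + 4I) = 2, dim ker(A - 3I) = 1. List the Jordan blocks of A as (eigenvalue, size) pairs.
λ = -5: algebraic multiplicity 2 (exponent in χ_A), largest block size 2 (exponent in m_A), 1 block (geometric multiplicity). This forces block sizes [2].
λ = -4: algebraic multiplicity 2 (exponent in χ_A), largest block size 1 (exponent in m_A), 2 blocks (geometric multiplicity). These force block sizes [1, 1].
λ = 3: algebraic multiplicity 2 (exponent in χ_A), largest block size 2 (exponent in m_A), 1 block (geometric multiplicity). This forces block sizes [2].

Jordan blocks: (-5, 2), (-4, 1), (-4, 1), (3, 2)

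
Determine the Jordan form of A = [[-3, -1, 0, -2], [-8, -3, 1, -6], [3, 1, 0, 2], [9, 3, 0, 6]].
The characteristic polynomial is det(xI - A) = x^4, so the eigenvalues are 0 (algebraic multiplicity 4).

For λ = 0: rank(A) = 2, rank(A^2) = 1, rank(A^3) = 0. The eigenspace has dimension 4 - 2 = 2, so there are 2 Jordan blocks; the rank sequence gives block sizes [3, 1].

Assembling the blocks gives the Jordan form J above.

J = [[0, 1, 0, 0], [0, 0, 1, 0], [0, 0, 0, 0], [0, 0, 0, 0]]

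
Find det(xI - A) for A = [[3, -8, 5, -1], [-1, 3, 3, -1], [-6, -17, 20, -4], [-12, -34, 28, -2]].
xI - A = [[x - 3, 8, -5, 1], [1, x - 3, -3, 1], [6, 17, x - 20, 4], [12, 34, -28, x + 2]].

Expanding det(xI - A) along the first row:
det(xI - A) = + (x - 3)·det([[x - 3, -3, 1], [17, x - 20, 4], [34, -28, x + 2]]) - (8)·det([[1, -3, 1], [6, x - 20, 4], [12, -28, x + 2]]) + (-5)·det([[1, x - 3, 1], [6, 17, 4], [12, 34, x + 2]]) - (1)·det([[1, x - 3, -3], [6, 17, x - 20], [12, 34, -28]]).

Evaluating gives χ_A(x) = x^4 - 24x^3 + 216x^2 - 864x + 1296 = (x - 6)^4.

χ_A(x) = (x - 6)^4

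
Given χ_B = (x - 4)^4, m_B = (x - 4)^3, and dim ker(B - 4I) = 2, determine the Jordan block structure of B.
λ = 4: algebraic multiplicity 4 (exponent in χ_B), largest block size 3 (exponent in m_B), 2 blocks (geometric multiplicity). These force block sizes [3, 1].

Jordan blocks: (4, 3), (4, 1)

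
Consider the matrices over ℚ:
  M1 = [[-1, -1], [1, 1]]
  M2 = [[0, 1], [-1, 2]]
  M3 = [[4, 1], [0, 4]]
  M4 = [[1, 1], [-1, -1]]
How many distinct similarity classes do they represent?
3 classes: {M1, M4}, {M2}, {M3}

Characteristic polynomials: χ_{M1} = x^2, χ_{M2} = (x - 1)^2, χ_{M3} = (x - 4)^2, χ_{M4} = x^2.

{M1, M4}: invariant factors x^2.

{M2}: invariant factors (x - 1)^2.

{M3}: invariant factors (x - 4)^2.

Matrices are similar if and only if their invariant-factor lists agree; the partition into similarity classes is {M1, M4}, {M2}, {M3}.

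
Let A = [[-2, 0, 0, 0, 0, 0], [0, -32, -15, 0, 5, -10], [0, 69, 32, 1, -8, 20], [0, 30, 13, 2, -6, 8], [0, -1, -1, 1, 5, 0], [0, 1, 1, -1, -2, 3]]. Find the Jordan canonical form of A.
J = [[-2, 0, 0, 0, 0, 0], [0, -2, 0, 0, 0, 0], [0, 0, 3, 1, 0, 0], [0, 0, 0, 3, 1, 0], [0, 0, 0, 0, 3, 0], [0, 0, 0, 0, 0, 3]]

The characteristic polynomial is det(xI - A) = (x - 3)^4(x + 2)^2, so the eigenvalues are -2 (algebraic multiplicity 2), 3 (algebraic multiplicity 4).

For λ = -2: rank(A + 2I) = 4. The eigenspace has dimension 6 - 4 = 2, so there are 2 Jordan blocks; the rank sequence gives block sizes [1, 1].

For λ = 3: rank(A - 3I) = 4, rank((A - 3I)^2) = 3, rank((A - 3I)^3) = 2. The eigenspace has dimension 6 - 4 = 2, so there are 2 Jordan blocks; the rank sequence gives block sizes [3, 1].

Assembling the blocks gives the Jordan form J above.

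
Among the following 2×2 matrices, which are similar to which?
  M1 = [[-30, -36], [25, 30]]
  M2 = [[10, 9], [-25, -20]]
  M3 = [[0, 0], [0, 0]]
Characteristic polynomials: χ_{M1} = x^2, χ_{M2} = (x + 5)^2, χ_{M3} = x^2.

{M1}: invariant factors x^2.

{M2}: invariant factors (x + 5)^2.

{M3}: invariant factors x, x.

Matrices are similar if and only if their invariant-factor lists agree; the partition into similarity classes is {M1}, {M2}, {M3}.

3 classes: {M1}, {M2}, {M3}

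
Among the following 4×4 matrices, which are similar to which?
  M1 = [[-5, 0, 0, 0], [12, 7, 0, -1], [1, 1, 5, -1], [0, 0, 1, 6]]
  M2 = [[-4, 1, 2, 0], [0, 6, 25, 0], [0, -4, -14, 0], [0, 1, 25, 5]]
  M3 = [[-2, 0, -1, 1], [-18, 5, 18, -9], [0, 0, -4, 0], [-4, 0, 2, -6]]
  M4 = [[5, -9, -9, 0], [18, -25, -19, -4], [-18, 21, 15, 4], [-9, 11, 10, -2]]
3 classes: {M1}, {M2, M4}, {M3}

Characteristic polynomials: χ_{M1} = (x - 6)^3(x + 5), χ_{M2} = (x - 5)(x + 4)^3, χ_{M3} = (x - 5)(x + 4)^3, χ_{M4} = (x - 5)(x + 4)^3.

{M1}: invariant factors (x - 6)^3(x + 5).

{M2, M4}: invariant factors (x - 5)(x + 4)^3.

{M3}: invariant factors x + 4, (x - 5)(x + 4)^2.

Matrices are similar if and only if their invariant-factor lists agree; the partition into similarity classes is {M1}, {M2, M4}, {M3}.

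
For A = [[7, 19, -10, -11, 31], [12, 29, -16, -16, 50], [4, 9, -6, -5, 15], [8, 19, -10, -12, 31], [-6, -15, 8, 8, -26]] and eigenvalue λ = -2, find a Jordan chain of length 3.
v_1 = [[1, 2, 1, 1, -1]]^T, v_2 = [[-5, -8, -2, -5, 4]]^T, v_3 = [[2, 4, 1, 2, -2]]^T

We seek v_1 ∈ ker((A + 2I)^3) \ ker((A + 2I)^2), then set v_{i+1} = (A + 2I) v_i.

One such chain is v_1 = [[1, 2, 1, 1, -1]]^T, v_2 = [[-5, -8, -2, -5, 4]]^T, v_3 = [[2, 4, 1, 2, -2]]^T. Check: (A + 2I) v_3 = [[0, 0, 0, 0, 0]]^T = 0.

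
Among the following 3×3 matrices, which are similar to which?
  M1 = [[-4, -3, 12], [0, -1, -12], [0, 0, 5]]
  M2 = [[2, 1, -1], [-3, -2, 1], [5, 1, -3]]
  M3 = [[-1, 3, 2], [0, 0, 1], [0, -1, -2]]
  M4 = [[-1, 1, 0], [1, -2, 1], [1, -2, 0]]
Characteristic polynomials: χ_{M1} = (x - 5)(x + 1)(x + 4), χ_{M2} = (x + 1)^3, χ_{M3} = (x + 1)^3, χ_{M4} = (x + 1)^3.

{M1}: invariant factors (x - 5)(x + 1)(x + 4).

{M2, M3, M4}: invariant factors (x + 1)^3.

Matrices are similar if and only if their invariant-factor lists agree; the partition into similarity classes is {M1}, {M2, M3, M4}.

2 classes: {M1}, {M2, M3, M4}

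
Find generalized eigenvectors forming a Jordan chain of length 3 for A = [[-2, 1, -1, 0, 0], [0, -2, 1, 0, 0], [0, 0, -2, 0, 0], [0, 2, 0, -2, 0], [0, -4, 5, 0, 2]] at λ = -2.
We seek v_1 ∈ ker((A + 2I)^3) \ ker((A + 2I)^2), then set v_{i+1} = (A + 2I) v_i.

One such chain is v_1 = [[1, 0, 1, 0, -1]]^T, v_2 = [[-1, 1, 0, 0, 1]]^T, v_3 = [[1, 0, 0, 2, 0]]^T. Check: (A + 2I) v_3 = [[0, 0, 0, 0, 0]]^T = 0.

v_1 = [[1, 0, 1, 0, -1]]^T, v_2 = [[-1, 1, 0, 0, 1]]^T, v_3 = [[1, 0, 0, 2, 0]]^T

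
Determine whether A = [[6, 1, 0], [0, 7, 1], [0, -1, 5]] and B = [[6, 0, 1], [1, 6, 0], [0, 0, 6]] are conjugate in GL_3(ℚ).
Yes.

Two matrices over a field are similar if and only if they have the same invariant factors.

Both A and B have characteristic polynomial (x - 6)^3 and minimal polynomial (x - 6)^3. Computing further, both have invariant factors (x - 6)^3. Hence A and B are similar.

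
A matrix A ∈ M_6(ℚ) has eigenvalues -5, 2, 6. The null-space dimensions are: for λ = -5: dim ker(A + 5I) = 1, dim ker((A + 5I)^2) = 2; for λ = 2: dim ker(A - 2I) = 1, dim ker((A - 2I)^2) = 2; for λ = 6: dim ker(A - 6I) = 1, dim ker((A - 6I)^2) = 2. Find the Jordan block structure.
Jordan blocks: (-5, 2), (2, 2), (6, 2)

λ = -5: successive nullity increments [1, 1] count blocks of size ≥ k; block sizes are [2].
λ = 2: successive nullity increments [1, 1] count blocks of size ≥ k; block sizes are [2].
λ = 6: successive nullity increments [1, 1] count blocks of size ≥ k; block sizes are [2].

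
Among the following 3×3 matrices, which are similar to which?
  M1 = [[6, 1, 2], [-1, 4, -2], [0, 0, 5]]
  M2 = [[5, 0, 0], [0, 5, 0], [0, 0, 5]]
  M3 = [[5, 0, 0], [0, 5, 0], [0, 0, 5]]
2 classes: {M1}, {M2, M3}

Characteristic polynomials: χ_{M1} = (x - 5)^3, χ_{M2} = (x - 5)^3, χ_{M3} = (x - 5)^3.

{M1}: invariant factors x - 5, (x - 5)^2.

{M2, M3}: invariant factors x - 5, x - 5, x - 5.

Matrices are similar if and only if their invariant-factor lists agree; the partition into similarity classes is {M1}, {M2, M3}.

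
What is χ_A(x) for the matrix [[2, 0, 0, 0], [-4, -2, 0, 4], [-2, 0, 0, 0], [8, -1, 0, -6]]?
xI - A = [[x - 2, 0, 0, 0], [4, x + 2, 0, -4], [2, 0, x, 0], [-8, 1, 0, x + 6]].

Expanding det(xI - A) along the first row:
det(xI - A) = + (x - 2)·det([[x + 2, 0, -4], [0, x, 0], [1, 0, x + 6]]) - (0)·det([[4, 0, -4], [2, x, 0], [-8, 0, x + 6]]) + (0)·det([[4, x + 2, -4], [2, 0, 0], [-8, 1, x + 6]]) - (0)·det([[4, x + 2, 0], [2, 0, x], [-8, 1, 0]]).

Evaluating gives χ_A(x) = x^4 + 6x^3 - 32x = x(x - 2)(x + 4)^2.

χ_A(x) = x(x - 2)(x + 4)^2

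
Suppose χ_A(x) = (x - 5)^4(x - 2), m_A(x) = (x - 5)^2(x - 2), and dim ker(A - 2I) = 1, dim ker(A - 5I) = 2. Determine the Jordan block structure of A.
λ = 2: algebraic multiplicity 1 (exponent in χ_A), largest block size 1 (exponent in m_A), 1 block (geometric multiplicity). This forces block sizes [1].
λ = 5: algebraic multiplicity 4 (exponent in χ_A), largest block size 2 (exponent in m_A), 2 blocks (geometric multiplicity). These force block sizes [2, 2].

Jordan blocks: (2, 1), (5, 2), (5, 2)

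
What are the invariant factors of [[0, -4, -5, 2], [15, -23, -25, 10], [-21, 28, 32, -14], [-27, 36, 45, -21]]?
The Jordan structure of A has elementary divisors (x + 3)^2, (x + 3), (x + 3). Arranging the block sizes at each eigenvalue in decreasing order and taking row products gives the invariant factors.

Invariant factors (smallest first, each dividing the next): x + 3, x + 3, (x + 3)^2.

Check: the last factor (x + 3)^2 is the minimal polynomial, and the product (x + 3)^4 is the characteristic polynomial.

x + 3, x + 3, (x + 3)^2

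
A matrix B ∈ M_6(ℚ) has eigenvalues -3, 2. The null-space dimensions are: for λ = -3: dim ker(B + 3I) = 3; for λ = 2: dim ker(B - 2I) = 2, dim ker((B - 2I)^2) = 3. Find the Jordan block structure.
λ = -3: successive nullity increments [3] count blocks of size ≥ k; block sizes are [1, 1, 1].
λ = 2: successive nullity increments [2, 1] count blocks of size ≥ k; block sizes are [2, 1].

Jordan blocks: (-3, 1), (-3, 1), (-3, 1), (2, 2), (2, 1)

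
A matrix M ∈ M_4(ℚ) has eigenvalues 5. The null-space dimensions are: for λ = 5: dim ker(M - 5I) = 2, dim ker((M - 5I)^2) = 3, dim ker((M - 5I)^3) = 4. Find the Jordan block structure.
λ = 5: successive nullity increments [2, 1, 1] count blocks of size ≥ k; block sizes are [3, 1].

Jordan blocks: (5, 3), (5, 1)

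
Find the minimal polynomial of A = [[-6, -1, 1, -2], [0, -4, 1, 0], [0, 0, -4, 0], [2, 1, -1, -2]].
The characteristic polynomial factors as (x + 4)^4. The minimal polynomial is ∏(x - λ)^{k_λ} where k_λ is the size of the largest Jordan block at λ.

For λ = -4: rank(A + 4I) = 2, and the largest Jordan block has size 3 (the smallest k with rank((A + 4I)^k) = rank((A + 4I)^(k+1))).

So m_A(x) = (x + 4)^3.

m_A(x) = (x + 4)^3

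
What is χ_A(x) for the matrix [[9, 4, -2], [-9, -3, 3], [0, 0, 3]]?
xI - A = [[x - 9, -4, 2], [9, x + 3, -3], [0, 0, x - 3]].

Expanding det(xI - A) along the first row:
det(xI - A) = + (x - 9)·det([[x + 3, -3], [0, x - 3]]) - (-4)·det([[9, -3], [0, x - 3]]) + (2)·det([[9, x + 3], [0, 0]]).

Evaluating gives χ_A(x) = x^3 - 9x^2 + 27x - 27 = (x - 3)^3.

χ_A(x) = (x - 3)^3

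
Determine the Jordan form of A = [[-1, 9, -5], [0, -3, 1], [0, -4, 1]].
J = [[-1, 1, 0], [0, -1, 1], [0, 0, -1]]

The characteristic polynomial is det(xI - A) = (x + 1)^3, so the eigenvalues are -1 (algebraic multiplicity 3).

For λ = -1: rank(A + I) = 2, rank((A + I)^2) = 1, rank((A + I)^3) = 0. The eigenspace has dimension 3 - 2 = 1, so there is 1 Jordan block; the rank sequence gives block sizes [3].

Assembling the blocks gives the Jordan form J above.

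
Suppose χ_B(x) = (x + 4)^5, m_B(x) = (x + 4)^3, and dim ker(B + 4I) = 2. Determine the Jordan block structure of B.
Jordan blocks: (-4, 3), (-4, 2)

λ = -4: algebraic multiplicity 5 (exponent in χ_B), largest block size 3 (exponent in m_B), 2 blocks (geometric multiplicity). These force block sizes [3, 2].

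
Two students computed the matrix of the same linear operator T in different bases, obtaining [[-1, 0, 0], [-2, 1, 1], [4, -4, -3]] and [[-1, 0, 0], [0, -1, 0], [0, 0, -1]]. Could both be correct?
Both have characteristic polynomial (x + 1)^3, but the minimal polynomial of A is (x + 1)^2 while the minimal polynomial of B is x + 1. The minimal polynomial is a similarity invariant, so A and B are not similar.

No.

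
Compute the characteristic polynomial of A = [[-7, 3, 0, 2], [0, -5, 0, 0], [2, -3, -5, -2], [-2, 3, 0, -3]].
xI - A = [[x + 7, -3, 0, -2], [0, x + 5, 0, 0], [-2, 3, x + 5, 2], [2, -3, 0, x + 3]].

Expanding det(xI - A) along the first row:
det(xI - A) = + (x + 7)·det([[x + 5, 0, 0], [3, x + 5, 2], [-3, 0, x + 3]]) - (-3)·det([[0, 0, 0], [-2, x + 5, 2], [2, 0, x + 3]]) + (0)·det([[0, x + 5, 0], [-2, 3, 2], [2, -3, x + 3]]) - (-2)·det([[0, x + 5, 0], [-2, 3, x + 5], [2, -3, 0]]).

Evaluating gives χ_A(x) = x^4 + 20x^3 + 150x^2 + 500x + 625 = (x + 5)^4.

χ_A(x) = (x + 5)^4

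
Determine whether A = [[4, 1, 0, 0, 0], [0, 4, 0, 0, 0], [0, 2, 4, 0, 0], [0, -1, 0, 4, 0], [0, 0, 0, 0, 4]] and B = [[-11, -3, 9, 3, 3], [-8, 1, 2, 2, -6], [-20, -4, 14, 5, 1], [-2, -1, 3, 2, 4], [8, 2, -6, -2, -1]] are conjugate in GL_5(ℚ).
No.

trace(A) = 20 but trace(B) = 5. The trace is a similarity invariant, so A and B are not similar.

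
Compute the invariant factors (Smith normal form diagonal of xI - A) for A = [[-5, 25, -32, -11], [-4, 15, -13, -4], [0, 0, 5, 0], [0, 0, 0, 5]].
The Jordan structure of A has elementary divisors (x - 5)^3, (x - 5). Arranging the block sizes at each eigenvalue in decreasing order and taking row products gives the invariant factors.

Invariant factors (smallest first, each dividing the next): x - 5, (x - 5)^3.

Check: the last factor (x - 5)^3 is the minimal polynomial, and the product (x - 5)^4 is the characteristic polynomial.

x - 5, (x - 5)^3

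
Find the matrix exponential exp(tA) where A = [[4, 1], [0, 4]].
e^{tA} = [[e^{4*t}, t*e^{4*t}], [0, e^{4*t}]]

A has Jordan form J = [[4, 1], [0, 4]] with A = PJP^{-1}, so e^{tA} = P e^{tJ} P^{-1}.

For a Jordan block J_k(λ), e^{tJ_k(λ)} = e^{λt} · (I + tN + t^2 N^2/2! + ... + t^{k-1} N^{k-1}/(k-1)!) where N is the nilpotent superdiagonal part.

Assembling the blocks and conjugating back gives the entries of e^{tA} as shown above.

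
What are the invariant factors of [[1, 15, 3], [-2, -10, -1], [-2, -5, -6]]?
The Jordan structure of A has elementary divisors (x + 5)^2, (x + 5). Arranging the block sizes at each eigenvalue in decreasing order and taking row products gives the invariant factors.

Invariant factors (smallest first, each dividing the next): x + 5, (x + 5)^2.

Check: the last factor (x + 5)^2 is the minimal polynomial, and the product (x + 5)^3 is the characteristic polynomial.

x + 5, (x + 5)^2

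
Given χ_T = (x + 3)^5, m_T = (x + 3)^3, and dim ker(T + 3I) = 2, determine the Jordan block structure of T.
Jordan blocks: (-3, 3), (-3, 2)

λ = -3: algebraic multiplicity 5 (exponent in χ_T), largest block size 3 (exponent in m_T), 2 blocks (geometric multiplicity). These force block sizes [3, 2].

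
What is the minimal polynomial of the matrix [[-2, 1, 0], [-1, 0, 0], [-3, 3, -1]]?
The characteristic polynomial factors as (x + 1)^3. The minimal polynomial is ∏(x - λ)^{k_λ} where k_λ is the size of the largest Jordan block at λ.

For λ = -1: rank(A + I) = 1, and the largest Jordan block has size 2 (the smallest k with rank((A + I)^k) = rank((A + I)^(k+1))).

So m_A(x) = (x + 1)^2.

m_A(x) = (x + 1)^2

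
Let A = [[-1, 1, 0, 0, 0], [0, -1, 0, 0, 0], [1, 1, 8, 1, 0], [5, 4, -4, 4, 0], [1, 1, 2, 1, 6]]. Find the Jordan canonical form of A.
J = [[-1, 1, 0, 0, 0], [0, -1, 0, 0, 0], [0, 0, 6, 1, 0], [0, 0, 0, 6, 0], [0, 0, 0, 0, 6]]

The characteristic polynomial is det(xI - A) = (x - 6)^3(x + 1)^2, so the eigenvalues are -1 (algebraic multiplicity 2), 6 (algebraic multiplicity 3).

For λ = -1: rank(A + I) = 4, rank((A + I)^2) = 3. The eigenspace has dimension 5 - 4 = 1, so there is 1 Jordan block; the rank sequence gives block sizes [2].

For λ = 6: rank(A - 6I) = 3, rank((A - 6I)^2) = 2. The eigenspace has dimension 5 - 3 = 2, so there are 2 Jordan blocks; the rank sequence gives block sizes [2, 1].

Assembling the blocks gives the Jordan form J above.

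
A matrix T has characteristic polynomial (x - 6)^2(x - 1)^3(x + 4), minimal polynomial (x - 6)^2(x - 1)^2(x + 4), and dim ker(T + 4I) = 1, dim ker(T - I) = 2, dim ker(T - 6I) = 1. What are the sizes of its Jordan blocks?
Jordan blocks: (-4, 1), (1, 2), (1, 1), (6, 2)

λ = -4: algebraic multiplicity 1 (exponent in χ_T), largest block size 1 (exponent in m_T), 1 block (geometric multiplicity). This forces block sizes [1].
λ = 1: algebraic multiplicity 3 (exponent in χ_T), largest block size 2 (exponent in m_T), 2 blocks (geometric multiplicity). These force block sizes [2, 1].
λ = 6: algebraic multiplicity 2 (exponent in χ_T), largest block size 2 (exponent in m_T), 1 block (geometric multiplicity). This forces block sizes [2].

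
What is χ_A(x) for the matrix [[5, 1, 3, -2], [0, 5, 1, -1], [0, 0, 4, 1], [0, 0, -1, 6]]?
χ_A(x) = (x - 5)^4

xI - A = [[x - 5, -1, -3, 2], [0, x - 5, -1, 1], [0, 0, x - 4, -1], [0, 0, 1, x - 6]].

Expanding det(xI - A) along the first row:
det(xI - A) = + (x - 5)·det([[x - 5, -1, 1], [0, x - 4, -1], [0, 1, x - 6]]) - (-1)·det([[0, -1, 1], [0, x - 4, -1], [0, 1, x - 6]]) + (-3)·det([[0, x - 5, 1], [0, 0, -1], [0, 0, x - 6]]) - (2)·det([[0, x - 5, -1], [0, 0, x - 4], [0, 0, 1]]).

Evaluating gives χ_A(x) = x^4 - 20x^3 + 150x^2 - 500x + 625 = (x - 5)^4.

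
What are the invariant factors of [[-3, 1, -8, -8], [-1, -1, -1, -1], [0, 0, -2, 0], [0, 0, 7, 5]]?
The Jordan structure of A has elementary divisors (x + 2)^2, (x + 2), (x - 5). Arranging the block sizes at each eigenvalue in decreasing order and taking row products gives the invariant factors.

Invariant factors (smallest first, each dividing the next): x + 2, (x - 5)(x + 2)^2.

Check: the last factor (x - 5)(x + 2)^2 is the minimal polynomial, and the product (x - 5)(x + 2)^3 is the characteristic polynomial.

x + 2, (x - 5)(x + 2)^2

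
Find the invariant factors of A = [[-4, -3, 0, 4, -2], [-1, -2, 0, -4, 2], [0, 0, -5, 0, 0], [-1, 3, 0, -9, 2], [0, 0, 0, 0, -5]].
The Jordan structure of A has elementary divisors (x + 5)^2, (x + 5), (x + 5), (x + 5). Arranging the block sizes at each eigenvalue in decreasing order and taking row products gives the invariant factors.

Invariant factors (smallest first, each dividing the next): x + 5, x + 5, x + 5, (x + 5)^2.

Check: the last factor (x + 5)^2 is the minimal polynomial, and the product (x + 5)^5 is the characteristic polynomial.

x + 5, x + 5, x + 5, (x + 5)^2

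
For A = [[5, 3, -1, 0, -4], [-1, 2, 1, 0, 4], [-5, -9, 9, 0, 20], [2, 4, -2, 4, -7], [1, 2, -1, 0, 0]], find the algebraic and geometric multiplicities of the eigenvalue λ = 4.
algebraic multiplicity 5, geometric multiplicity 2

The characteristic polynomial is (x - 4)^5, so the factor x - 4 appears with exponent 5: the algebraic multiplicity is 5.

rank(A - 4I) = 3, so the eigenspace has dimension 5 - 3 = 2: the geometric multiplicity is 2.

Since 2 < 5, A is not diagonalizable.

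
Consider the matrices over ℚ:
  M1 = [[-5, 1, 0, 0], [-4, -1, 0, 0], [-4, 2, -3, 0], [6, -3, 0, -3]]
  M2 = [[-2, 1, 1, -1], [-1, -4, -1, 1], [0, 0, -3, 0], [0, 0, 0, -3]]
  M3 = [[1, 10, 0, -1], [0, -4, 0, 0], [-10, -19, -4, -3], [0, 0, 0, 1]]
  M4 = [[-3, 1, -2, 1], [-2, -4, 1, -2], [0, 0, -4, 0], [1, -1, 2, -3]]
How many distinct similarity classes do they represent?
Characteristic polynomials: χ_{M1} = (x + 3)^4, χ_{M2} = (x + 3)^4, χ_{M3} = (x - 1)^2(x + 4)^2, χ_{M4} = (x + 2)(x + 4)^3.

{M1, M2}: invariant factors x + 3, x + 3, (x + 3)^2.

{M3}: invariant factors (x - 1)^2(x + 4)^2.

{M4}: invariant factors (x + 2)(x + 4)^3.

Matrices are similar if and only if their invariant-factor lists agree; the partition into similarity classes is {M1, M2}, {M3}, {M4}.

3 classes: {M1, M2}, {M3}, {M4}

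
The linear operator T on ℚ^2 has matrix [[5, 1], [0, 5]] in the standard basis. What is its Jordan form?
J = [[5, 1], [0, 5]]

The characteristic polynomial is det(xI - A) = (x - 5)^2, so the eigenvalues are 5 (algebraic multiplicity 2).

For λ = 5: rank(A - 5I) = 1, rank((A - 5I)^2) = 0. The eigenspace has dimension 2 - 1 = 1, so there is 1 Jordan block; the rank sequence gives block sizes [2].

Assembling the blocks gives the Jordan form J above.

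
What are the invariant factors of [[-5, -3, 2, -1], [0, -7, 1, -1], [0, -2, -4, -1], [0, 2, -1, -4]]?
(x + 5)^2, (x + 5)^2

The Jordan structure of A has elementary divisors (x + 5)^2, (x + 5)^2. Arranging the block sizes at each eigenvalue in decreasing order and taking row products gives the invariant factors.

Invariant factors (smallest first, each dividing the next): (x + 5)^2, (x + 5)^2.

Check: the last factor (x + 5)^2 is the minimal polynomial, and the product (x + 5)^4 is the characteristic polynomial.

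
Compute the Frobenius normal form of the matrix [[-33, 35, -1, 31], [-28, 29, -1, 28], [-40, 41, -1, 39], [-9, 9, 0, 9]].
R = [[0, 0, 0, -9], [1, 0, 0, 12], [0, 1, 0, -10], [0, 0, 1, 4]]

The invariant factors of A (the non-unit diagonal entries of the Smith normal form of xI - A over ℚ[x]) are (x^2 - 2x + 3)^2, each dividing the next. The characteristic polynomial is their product, (x^2 - 2x + 3)^2.

The rational canonical form is the block-diagonal matrix of companion matrices C(f_i):
R = [[0, 0, 0, -9], [1, 0, 0, 12], [0, 1, 0, -10], [0, 0, 1, 4]].

Note the characteristic polynomial does not split into linear factors over ℚ, so A has no Jordan form over ℚ; the rational canonical form exists over any field.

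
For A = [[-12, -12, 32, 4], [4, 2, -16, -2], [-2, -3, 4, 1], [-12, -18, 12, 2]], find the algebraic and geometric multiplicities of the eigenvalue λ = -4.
algebraic multiplicity 2, geometric multiplicity 2

The characteristic polynomial is (x - 2)^2(x + 4)^2, so the factor x + 4 appears with exponent 2: the algebraic multiplicity is 2.

rank(A + 4I) = 2, so the eigenspace has dimension 4 - 2 = 2: the geometric multiplicity is 2.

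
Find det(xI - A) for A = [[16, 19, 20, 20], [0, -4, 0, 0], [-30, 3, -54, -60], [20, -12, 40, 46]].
xI - A = [[x - 16, -19, -20, -20], [0, x + 4, 0, 0], [30, -3, x + 54, 60], [-20, 12, -40, x - 46]].

Expanding det(xI - A) along the first row:
det(xI - A) = + (x - 16)·det([[x + 4, 0, 0], [-3, x + 54, 60], [12, -40, x - 46]]) - (-19)·det([[0, 0, 0], [30, x + 54, 60], [-20, -40, x - 46]]) + (-20)·det([[0, x + 4, 0], [30, -3, 60], [-20, 12, x - 46]]) - (-20)·det([[0, x + 4, 0], [30, -3, x + 54], [-20, 12, -40]]).

Evaluating gives χ_A(x) = x^4 - 4x^3 - 44x^2 + 96x + 576 = (x - 6)^2(x + 4)^2.

χ_A(x) = (x - 6)^2(x + 4)^2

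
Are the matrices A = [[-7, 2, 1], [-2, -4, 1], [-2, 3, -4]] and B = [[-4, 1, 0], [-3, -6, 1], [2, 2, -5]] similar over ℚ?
Two matrices over a field are similar if and only if they have the same invariant factors.

Both A and B have characteristic polynomial (x + 5)^3 and minimal polynomial (x + 5)^3. Computing further, both have invariant factors (x + 5)^3. Hence A and B are similar.

Yes.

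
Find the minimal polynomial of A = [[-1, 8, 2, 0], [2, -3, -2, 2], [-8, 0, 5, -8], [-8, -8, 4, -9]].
m_A(x) = (x + 1)(x + 3)

The characteristic polynomial factors as (x + 1)^2(x + 3)^2. The minimal polynomial is ∏(x - λ)^{k_λ} where k_λ is the size of the largest Jordan block at λ.

For λ = -3: rank(A + 3I) = 2, and the largest Jordan block has size 1 (the smallest k with rank((A + 3I)^k) = rank((A + 3I)^(k+1))).
For λ = -1: rank(A + I) = 2, and the largest Jordan block has size 1 (the smallest k with rank((A + I)^k) = rank((A + I)^(k+1))).

So m_A(x) = (x + 1)(x + 3).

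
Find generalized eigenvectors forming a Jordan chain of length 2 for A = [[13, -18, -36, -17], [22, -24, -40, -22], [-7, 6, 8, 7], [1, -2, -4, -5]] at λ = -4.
We seek v_1 ∈ ker((A + 4I)^2) \ ker(A + 4I), then set v_{i+1} = (A + 4I) v_i.

One such chain is v_1 = [[0, 3, -1, -1]]^T, v_2 = [[-1, 2, -1, -1]]^T. Check: (A + 4I) v_2 = [[0, 0, 0, 0]]^T = 0.

v_1 = [[0, 3, -1, -1]]^T, v_2 = [[-1, 2, -1, -1]]^T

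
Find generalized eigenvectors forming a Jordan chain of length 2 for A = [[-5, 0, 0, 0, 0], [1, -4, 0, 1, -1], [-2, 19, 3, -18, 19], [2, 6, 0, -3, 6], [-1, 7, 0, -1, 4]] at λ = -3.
We seek v_1 ∈ ker((A + 3I)^2) \ ker(A + 3I), then set v_{i+1} = (A + 3I) v_i.

One such chain is v_1 = [[0, 0, 3, 1, 0]]^T, v_2 = [[0, 1, 0, 0, -1]]^T. Check: (A + 3I) v_2 = [[0, 0, 0, 0, 0]]^T = 0.

v_1 = [[0, 0, 3, 1, 0]]^T, v_2 = [[0, 1, 0, 0, -1]]^T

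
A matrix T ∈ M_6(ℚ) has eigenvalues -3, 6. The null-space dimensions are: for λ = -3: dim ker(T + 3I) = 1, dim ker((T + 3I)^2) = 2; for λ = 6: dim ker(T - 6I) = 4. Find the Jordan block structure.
Jordan blocks: (-3, 2), (6, 1), (6, 1), (6, 1), (6, 1)

λ = -3: successive nullity increments [1, 1] count blocks of size ≥ k; block sizes are [2].
λ = 6: successive nullity increments [4] count blocks of size ≥ k; block sizes are [1, 1, 1, 1].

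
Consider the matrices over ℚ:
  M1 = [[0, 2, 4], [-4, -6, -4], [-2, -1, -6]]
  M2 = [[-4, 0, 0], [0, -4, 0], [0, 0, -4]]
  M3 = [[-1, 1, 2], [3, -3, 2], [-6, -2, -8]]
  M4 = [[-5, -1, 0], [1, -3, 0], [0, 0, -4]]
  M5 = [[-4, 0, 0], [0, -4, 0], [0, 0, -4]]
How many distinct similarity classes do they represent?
Characteristic polynomials: χ_{M1} = (x + 4)^3, χ_{M2} = (x + 4)^3, χ_{M3} = (x + 4)^3, χ_{M4} = (x + 4)^3, χ_{M5} = (x + 4)^3.

{M1, M3, M4}: invariant factors x + 4, (x + 4)^2.

{M2, M5}: invariant factors x + 4, x + 4, x + 4.

Matrices are similar if and only if their invariant-factor lists agree; the partition into similarity classes is {M1, M3, M4}, {M2, M5}.

2 classes: {M1, M3, M4}, {M2, M5}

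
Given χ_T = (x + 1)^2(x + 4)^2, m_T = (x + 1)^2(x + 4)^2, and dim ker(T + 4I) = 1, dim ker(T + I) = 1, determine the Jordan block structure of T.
Jordan blocks: (-4, 2), (-1, 2)

λ = -4: algebraic multiplicity 2 (exponent in χ_T), largest block size 2 (exponent in m_T), 1 block (geometric multiplicity). This forces block sizes [2].
λ = -1: algebraic multiplicity 2 (exponent in χ_T), largest block size 2 (exponent in m_T), 1 block (geometric multiplicity). This forces block sizes [2].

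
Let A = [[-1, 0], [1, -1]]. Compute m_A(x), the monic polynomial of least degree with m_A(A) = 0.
m_A(x) = (x + 1)^2

The characteristic polynomial factors as (x + 1)^2. The minimal polynomial is ∏(x - λ)^{k_λ} where k_λ is the size of the largest Jordan block at λ.

For λ = -1: rank(A + I) = 1, and the largest Jordan block has size 2 (the smallest k with rank((A + I)^k) = rank((A + I)^(k+1))).

So m_A(x) = (x + 1)^2.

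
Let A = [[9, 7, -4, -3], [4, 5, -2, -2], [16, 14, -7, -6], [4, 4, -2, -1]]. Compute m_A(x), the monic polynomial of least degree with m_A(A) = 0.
m_A(x) = (x - 3)(x - 1)^2

The characteristic polynomial factors as (x - 3)(x - 1)^3. The minimal polynomial is ∏(x - λ)^{k_λ} where k_λ is the size of the largest Jordan block at λ.

For λ = 1: rank(A - I) = 2, and the largest Jordan block has size 2 (the smallest k with rank((A - I)^k) = rank((A - I)^(k+1))).
For λ = 3: rank(A - 3I) = 3, and the largest Jordan block has size 1 (the smallest k with rank((A - 3I)^k) = rank((A - 3I)^(k+1))).

So m_A(x) = (x - 3)(x - 1)^2.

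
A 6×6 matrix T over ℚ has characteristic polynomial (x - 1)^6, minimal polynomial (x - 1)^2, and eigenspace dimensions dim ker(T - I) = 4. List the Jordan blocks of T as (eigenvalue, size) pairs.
λ = 1: algebraic multiplicity 6 (exponent in χ_T), largest block size 2 (exponent in m_T), 4 blocks (geometric multiplicity). These force block sizes [2, 2, 1, 1].

Jordan blocks: (1, 2), (1, 2), (1, 1), (1, 1)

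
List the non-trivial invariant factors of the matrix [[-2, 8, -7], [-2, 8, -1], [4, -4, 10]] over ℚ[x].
The Jordan structure of A has elementary divisors (x - 4), (x - 6)^2. Arranging the block sizes at each eigenvalue in decreasing order and taking row products gives the invariant factors.

Invariant factors (smallest first, each dividing the next): (x - 6)^2(x - 4).

Check: the last factor (x - 6)^2(x - 4) is the minimal polynomial, and the product (x - 6)^2(x - 4) is the characteristic polynomial.

(x - 6)^2(x - 4)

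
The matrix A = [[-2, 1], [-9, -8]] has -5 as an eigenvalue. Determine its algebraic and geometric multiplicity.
algebraic multiplicity 2, geometric multiplicity 1

The characteristic polynomial is (x + 5)^2, so the factor x + 5 appears with exponent 2: the algebraic multiplicity is 2.

rank(A + 5I) = 1, so the eigenspace has dimension 2 - 1 = 1: the geometric multiplicity is 1.

Since 1 < 2, A is not diagonalizable.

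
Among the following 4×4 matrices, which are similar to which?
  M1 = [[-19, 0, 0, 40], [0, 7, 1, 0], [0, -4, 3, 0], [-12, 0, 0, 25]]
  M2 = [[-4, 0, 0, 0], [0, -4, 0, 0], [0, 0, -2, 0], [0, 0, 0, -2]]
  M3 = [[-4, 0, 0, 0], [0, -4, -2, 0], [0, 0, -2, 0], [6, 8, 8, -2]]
Characteristic polynomials: χ_{M1} = (x - 5)^3(x - 1), χ_{M2} = (x + 2)^2(x + 4)^2, χ_{M3} = (x + 2)^2(x + 4)^2.

{M1}: invariant factors x - 5, (x - 5)^2(x - 1).

{M2, M3}: invariant factors (x + 2)(x + 4), (x + 2)(x + 4).

Matrices are similar if and only if their invariant-factor lists agree; the partition into similarity classes is {M1}, {M2, M3}.

2 classes: {M1}, {M2, M3}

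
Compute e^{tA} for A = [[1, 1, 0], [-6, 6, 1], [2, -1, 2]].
A has Jordan form J = [[3, 1, 0], [0, 3, 1], [0, 0, 3]] with A = PJP^{-1}, so e^{tA} = P e^{tJ} P^{-1}.

For a Jordan block J_k(λ), e^{tJ_k(λ)} = e^{λt} · (I + tN + t^2 N^2/2! + ... + t^{k-1} N^{k-1}/(k-1)!) where N is the nilpotent superdiagonal part.

Assembling the blocks and conjugating back gives the entries of e^{tA} as shown above.

e^{tA} = [[(-t^2 - 2*t + 1)*e^{3*t}, t*(t + 2)*e^{3*t}/2, t^2*e^{3*t}/2], [2*t*(-t - 3)*e^{3*t}, (t^2 + 3*t + 1)*e^{3*t}, t*(t + 1)*e^{3*t}], [2*t*e^{3*t}, -t*e^{3*t}, (1 - t)*e^{3*t}]]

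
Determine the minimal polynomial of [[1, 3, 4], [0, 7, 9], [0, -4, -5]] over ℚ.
The characteristic polynomial factors as (x - 1)^3. The minimal polynomial is ∏(x - λ)^{k_λ} where k_λ is the size of the largest Jordan block at λ.

For λ = 1: rank(A - I) = 2, and the largest Jordan block has size 3 (the smallest k with rank((A - I)^k) = rank((A - I)^(k+1))).

So m_A(x) = (x - 1)^3.

m_A(x) = (x - 1)^3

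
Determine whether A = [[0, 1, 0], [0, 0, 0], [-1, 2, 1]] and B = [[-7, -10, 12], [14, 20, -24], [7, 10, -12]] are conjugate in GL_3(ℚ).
Both have characteristic polynomial x^2(x - 1), but the minimal polynomial of A is x^2(x - 1) while the minimal polynomial of B is x(x - 1). The minimal polynomial is a similarity invariant, so A and B are not similar.

No.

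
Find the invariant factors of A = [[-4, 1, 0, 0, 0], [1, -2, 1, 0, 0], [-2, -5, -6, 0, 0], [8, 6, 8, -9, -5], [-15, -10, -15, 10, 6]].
The Jordan structure of A has elementary divisors (x + 4)^3, (x + 4), (x - 1). Arranging the block sizes at each eigenvalue in decreasing order and taking row products gives the invariant factors.

Invariant factors (smallest first, each dividing the next): x + 4, (x - 1)(x + 4)^3.

Check: the last factor (x - 1)(x + 4)^3 is the minimal polynomial, and the product (x - 1)(x + 4)^4 is the characteristic polynomial.

x + 4, (x - 1)(x + 4)^3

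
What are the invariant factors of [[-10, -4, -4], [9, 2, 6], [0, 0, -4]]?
x + 4, (x + 4)^2

The Jordan structure of A has elementary divisors (x + 4)^2, (x + 4). Arranging the block sizes at each eigenvalue in decreasing order and taking row products gives the invariant factors.

Invariant factors (smallest first, each dividing the next): x + 4, (x + 4)^2.

Check: the last factor (x + 4)^2 is the minimal polynomial, and the product (x + 4)^3 is the characteristic polynomial.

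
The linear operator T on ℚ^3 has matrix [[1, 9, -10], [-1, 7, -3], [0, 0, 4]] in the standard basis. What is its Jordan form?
J = [[4, 1, 0], [0, 4, 1], [0, 0, 4]]

The characteristic polynomial is det(xI - A) = (x - 4)^3, so the eigenvalues are 4 (algebraic multiplicity 3).

For λ = 4: rank(A - 4I) = 2, rank((A - 4I)^2) = 1, rank((A - 4I)^3) = 0. The eigenspace has dimension 3 - 2 = 1, so there is 1 Jordan block; the rank sequence gives block sizes [3].

Assembling the blocks gives the Jordan form J above.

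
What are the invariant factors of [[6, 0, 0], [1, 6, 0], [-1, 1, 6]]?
The Jordan structure of A has elementary divisors (x - 6)^3. Arranging the block sizes at each eigenvalue in decreasing order and taking row products gives the invariant factors.

Invariant factors (smallest first, each dividing the next): (x - 6)^3.

Check: the last factor (x - 6)^3 is the minimal polynomial, and the product (x - 6)^3 is the characteristic polynomial.

(x - 6)^3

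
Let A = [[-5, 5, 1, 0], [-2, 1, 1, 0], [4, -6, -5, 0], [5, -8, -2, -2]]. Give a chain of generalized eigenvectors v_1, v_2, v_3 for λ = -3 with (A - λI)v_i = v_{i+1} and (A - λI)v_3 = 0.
We seek v_1 ∈ ker((A + 3I)^3) \ ker((A + 3I)^2), then set v_{i+1} = (A + 3I) v_i.

One such chain is v_1 = [[0, 0, 1, 0]]^T, v_2 = [[1, 1, -2, -2]]^T, v_3 = [[1, 0, 2, -1]]^T. Check: (A + 3I) v_3 = [[0, 0, 0, 0]]^T = 0.

v_1 = [[0, 0, 1, 0]]^T, v_2 = [[1, 1, -2, -2]]^T, v_3 = [[1, 0, 2, -1]]^T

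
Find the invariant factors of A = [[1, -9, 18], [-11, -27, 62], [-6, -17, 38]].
(x - 4)^3

The Jordan structure of A has elementary divisors (x - 4)^3. Arranging the block sizes at each eigenvalue in decreasing order and taking row products gives the invariant factors.

Invariant factors (smallest first, each dividing the next): (x - 4)^3.

Check: the last factor (x - 4)^3 is the minimal polynomial, and the product (x - 4)^3 is the characteristic polynomial.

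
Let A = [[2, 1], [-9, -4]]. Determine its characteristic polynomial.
xI - A = [[x - 2, -1], [9, x + 4]].

Expanding det(xI - A) along the first row:
det(xI - A) = + (x - 2)·det([[x + 4]]) - (-1)·det([[9]]).

Evaluating gives χ_A(x) = x^2 + 2x + 1 = (x + 1)^2.

χ_A(x) = (x + 1)^2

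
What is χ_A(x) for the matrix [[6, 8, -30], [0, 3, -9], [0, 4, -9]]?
xI - A = [[x - 6, -8, 30], [0, x - 3, 9], [0, -4, x + 9]].

Expanding det(xI - A) along the first row:
det(xI - A) = + (x - 6)·det([[x - 3, 9], [-4, x + 9]]) - (-8)·det([[0, 9], [0, x + 9]]) + (30)·det([[0, x - 3], [0, -4]]).

Evaluating gives χ_A(x) = x^3 - 27x - 54 = (x - 6)(x + 3)^2.

χ_A(x) = (x - 6)(x + 3)^2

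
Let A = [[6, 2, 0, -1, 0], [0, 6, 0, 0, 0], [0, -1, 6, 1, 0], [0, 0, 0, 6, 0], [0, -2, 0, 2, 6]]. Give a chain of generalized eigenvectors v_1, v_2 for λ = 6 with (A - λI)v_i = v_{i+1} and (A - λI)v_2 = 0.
v_1 = [[-1, 1, 0, 1, 0]]^T, v_2 = [[1, 0, 0, 0, 0]]^T

We seek v_1 ∈ ker((A - 6I)^2) \ ker(A - 6I), then set v_{i+1} = (A - 6I) v_i.

One such chain is v_1 = [[-1, 1, 0, 1, 0]]^T, v_2 = [[1, 0, 0, 0, 0]]^T. Check: (A - 6I) v_2 = [[0, 0, 0, 0, 0]]^T = 0.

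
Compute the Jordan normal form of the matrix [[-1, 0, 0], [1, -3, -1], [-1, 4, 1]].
J = [[-1, 1, 0], [0, -1, 1], [0, 0, -1]]

The characteristic polynomial is det(xI - A) = (x + 1)^3, so the eigenvalues are -1 (algebraic multiplicity 3).

For λ = -1: rank(A + I) = 2, rank((A + I)^2) = 1, rank((A + I)^3) = 0. The eigenspace has dimension 3 - 2 = 1, so there is 1 Jordan block; the rank sequence gives block sizes [3].

Assembling the blocks gives the Jordan form J above.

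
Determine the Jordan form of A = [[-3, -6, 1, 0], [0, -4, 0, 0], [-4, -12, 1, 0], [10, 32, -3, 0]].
The characteristic polynomial is det(xI - A) = x(x + 1)^2(x + 4), so the eigenvalues are -4 (algebraic multiplicity 1), -1 (algebraic multiplicity 2), 0 (algebraic multiplicity 1).

For λ = -4: algebraic multiplicity 1 gives one 1×1 block.

For λ = -1: rank(A + I) = 3, rank((A + I)^2) = 2. The eigenspace has dimension 4 - 3 = 1, so there is 1 Jordan block; the rank sequence gives block sizes [2].

For λ = 0: algebraic multiplicity 1 gives one 1×1 block.

Assembling the blocks gives the Jordan form J above.

J = [[-4, 0, 0, 0], [0, -1, 1, 0], [0, 0, -1, 0], [0, 0, 0, 0]]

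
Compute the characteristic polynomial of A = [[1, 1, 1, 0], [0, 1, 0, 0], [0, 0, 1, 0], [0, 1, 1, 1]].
χ_A(x) = (x - 1)^4

xI - A = [[x - 1, -1, -1, 0], [0, x - 1, 0, 0], [0, 0, x - 1, 0], [0, -1, -1, x - 1]].

Expanding det(xI - A) along the first row:
det(xI - A) = + (x - 1)·det([[x - 1, 0, 0], [0, x - 1, 0], [-1, -1, x - 1]]) - (-1)·det([[0, 0, 0], [0, x - 1, 0], [0, -1, x - 1]]) + (-1)·det([[0, x - 1, 0], [0, 0, 0], [0, -1, x - 1]]) - (0)·det([[0, x - 1, 0], [0, 0, x - 1], [0, -1, -1]]).

Evaluating gives χ_A(x) = x^4 - 4x^3 + 6x^2 - 4x + 1 = (x - 1)^4.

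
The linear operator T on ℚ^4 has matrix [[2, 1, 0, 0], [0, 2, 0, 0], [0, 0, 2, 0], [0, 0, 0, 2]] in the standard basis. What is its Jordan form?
The characteristic polynomial is det(xI - A) = (x - 2)^4, so the eigenvalues are 2 (algebraic multiplicity 4).

For λ = 2: rank(A - 2I) = 1, rank((A - 2I)^2) = 0. The eigenspace has dimension 4 - 1 = 3, so there are 3 Jordan blocks; the rank sequence gives block sizes [2, 1, 1].

Assembling the blocks gives the Jordan form J above.

J = [[2, 1, 0, 0], [0, 2, 0, 0], [0, 0, 2, 0], [0, 0, 0, 2]]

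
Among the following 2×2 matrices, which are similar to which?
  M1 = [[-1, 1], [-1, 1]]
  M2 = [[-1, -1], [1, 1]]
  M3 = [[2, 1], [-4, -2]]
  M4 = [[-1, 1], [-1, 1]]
1 class: {M1, M2, M3, M4}

Characteristic polynomials: χ_{M1} = x^2, χ_{M2} = x^2, χ_{M3} = x^2, χ_{M4} = x^2.

{M1, M2, M3, M4}: invariant factors x^2.

Matrices are similar if and only if their invariant-factor lists agree; the partition into similarity classes is {M1, M2, M3, M4}.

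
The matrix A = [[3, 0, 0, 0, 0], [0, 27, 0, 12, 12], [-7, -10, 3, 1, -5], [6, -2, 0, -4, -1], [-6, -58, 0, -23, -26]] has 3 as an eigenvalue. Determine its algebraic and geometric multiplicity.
The characteristic polynomial is (x - 3)^3(x + 3)^2, so the factor x - 3 appears with exponent 3: the algebraic multiplicity is 3.

rank(A - 3I) = 3, so the eigenspace has dimension 5 - 3 = 2: the geometric multiplicity is 2.

Since 2 < 3, A is not diagonalizable.

algebraic multiplicity 3, geometric multiplicity 2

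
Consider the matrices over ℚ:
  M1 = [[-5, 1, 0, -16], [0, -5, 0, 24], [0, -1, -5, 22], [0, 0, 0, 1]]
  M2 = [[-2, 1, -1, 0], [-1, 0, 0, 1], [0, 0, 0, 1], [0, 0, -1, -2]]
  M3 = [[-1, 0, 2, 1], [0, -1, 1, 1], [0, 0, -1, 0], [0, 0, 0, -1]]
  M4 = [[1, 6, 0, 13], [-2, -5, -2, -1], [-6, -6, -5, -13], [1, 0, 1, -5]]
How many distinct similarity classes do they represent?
Characteristic polynomials: χ_{M1} = (x - 1)(x + 5)^3, χ_{M2} = (x + 1)^4, χ_{M3} = (x + 1)^4, χ_{M4} = (x - 1)(x + 5)^3.

{M1}: invariant factors x + 5, (x - 1)(x + 5)^2.

{M2, M3}: invariant factors (x + 1)^2, (x + 1)^2.

{M4}: invariant factors (x - 1)(x + 5)^3.

Matrices are similar if and only if their invariant-factor lists agree; the partition into similarity classes is {M1}, {M2, M3}, {M4}.

3 classes: {M1}, {M2, M3}, {M4}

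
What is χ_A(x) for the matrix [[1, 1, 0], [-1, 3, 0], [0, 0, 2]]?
χ_A(x) = (x - 2)^3

xI - A = [[x - 1, -1, 0], [1, x - 3, 0], [0, 0, x - 2]].

Expanding det(xI - A) along the first row:
det(xI - A) = + (x - 1)·det([[x - 3, 0], [0, x - 2]]) - (-1)·det([[1, 0], [0, x - 2]]) + (0)·det([[1, x - 3], [0, 0]]).

Evaluating gives χ_A(x) = x^3 - 6x^2 + 12x - 8 = (x - 2)^3.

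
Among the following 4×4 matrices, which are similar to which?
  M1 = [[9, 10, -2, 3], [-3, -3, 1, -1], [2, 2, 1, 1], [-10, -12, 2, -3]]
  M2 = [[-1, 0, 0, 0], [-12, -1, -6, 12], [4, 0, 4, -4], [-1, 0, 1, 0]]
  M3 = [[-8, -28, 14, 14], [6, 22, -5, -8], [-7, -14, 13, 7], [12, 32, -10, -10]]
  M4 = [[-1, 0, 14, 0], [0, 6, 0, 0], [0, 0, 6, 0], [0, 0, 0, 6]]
4 classes: {M1}, {M2}, {M3}, {M4}

Characteristic polynomials: χ_{M1} = (x - 1)^4, χ_{M2} = (x - 2)^2(x + 1)^2, χ_{M3} = (x - 6)^3(x + 1), χ_{M4} = (x - 6)^3(x + 1).

{M1}: invariant factors (x - 1)^2, (x - 1)^2.

{M2}: invariant factors x + 1, (x - 2)^2(x + 1).

{M3}: invariant factors x - 6, (x - 6)^2(x + 1).

{M4}: invariant factors x - 6, x - 6, (x - 6)(x + 1).

Matrices are similar if and only if their invariant-factor lists agree; the partition into similarity classes is {M1}, {M2}, {M3}, {M4}.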